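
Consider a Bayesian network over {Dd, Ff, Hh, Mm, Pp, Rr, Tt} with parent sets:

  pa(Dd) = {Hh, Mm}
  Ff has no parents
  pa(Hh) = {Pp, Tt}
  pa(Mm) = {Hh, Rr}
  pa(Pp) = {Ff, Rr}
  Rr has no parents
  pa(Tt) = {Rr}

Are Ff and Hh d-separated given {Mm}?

No

We examine all 4 paths between Ff and Hh:
Path 1: Ff → Pp → Hh
  Pp is a chain and Pp is not conditioned on — no node blocks this path, so it is active.
Path 2: Ff → Pp ← Rr → Mm → Dd ← Hh
  Mm is a chain here and Mm is conditioned on, so the path is blocked at Mm.
Path 3: Ff → Pp ← Rr → Mm ← Hh
  Pp is a collider and its descendant Mm is conditioned on, which opens it; Rr is a fork and Rr is not conditioned on; Mm is a collider and Mm is conditioned on, which opens it — no node blocks this path, so it is active.
Path 4: Ff → Pp ← Rr → Tt → Hh
  Pp is a collider and its descendant Mm is conditioned on, which opens it; Rr is a fork and Rr is not conditioned on; Tt is a chain and Tt is not conditioned on — no node blocks this path, so it is active.
Because an active path exists, Ff and Hh are not d-separated.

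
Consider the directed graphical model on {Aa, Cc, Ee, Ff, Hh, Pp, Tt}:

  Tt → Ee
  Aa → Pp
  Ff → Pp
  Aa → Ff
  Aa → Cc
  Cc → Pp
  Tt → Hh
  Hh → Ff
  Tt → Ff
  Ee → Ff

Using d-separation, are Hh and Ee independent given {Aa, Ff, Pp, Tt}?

No

4 paths connect Hh and Ee; each must be blocked for d-separation to hold:
Path 1: Hh ← Tt → Ee
  Tt is a fork here and Tt is conditioned on, so the path is blocked at Tt.
Path 2: Hh ← Tt → Ff ← Ee
  Tt is a fork here and Tt is conditioned on, so the path is blocked at Tt.
Path 3: Hh → Ff ← Tt → Ee
  Tt is a fork here and Tt is conditioned on, so the path is blocked at Tt.
Path 4: Hh → Ff ← Ee
  Ff is a collider and Ff is conditioned on, which opens it — no node blocks this path, so it is active.
Because an active path exists, Hh and Ee are not d-separated.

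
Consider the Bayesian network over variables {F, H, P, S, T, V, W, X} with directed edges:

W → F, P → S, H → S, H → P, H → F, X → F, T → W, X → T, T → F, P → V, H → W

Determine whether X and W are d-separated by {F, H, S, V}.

No — X and W are not d-separated given {F, H, S, V}.

There are 6 undirected paths between X and W; checking each against the conditioning set {F, H, S, V}:
Path 1: X → F ← T → W
  F is a collider and F is conditioned on, which opens it; T is a fork and T is not conditioned on — no node blocks this path, so it is active.
Path 2: X → F ← H → W
  H is a fork here and H is conditioned on, so the path is blocked at H.
Path 3: X → F ← W
  F is a collider and F is conditioned on, which opens it — no node blocks this path, so it is active.
Path 4: X → T → F ← H → W
  H is a fork here and H is conditioned on, so the path is blocked at H.
Path 5: X → T → F ← W
  T is a chain and T is not conditioned on; F is a collider and F is conditioned on, which opens it — no node blocks this path, so it is active.
Path 6: X → T → W
  T is a chain and T is not conditioned on — no node blocks this path, so it is active.
At least one path is unblocked, so d-separation fails.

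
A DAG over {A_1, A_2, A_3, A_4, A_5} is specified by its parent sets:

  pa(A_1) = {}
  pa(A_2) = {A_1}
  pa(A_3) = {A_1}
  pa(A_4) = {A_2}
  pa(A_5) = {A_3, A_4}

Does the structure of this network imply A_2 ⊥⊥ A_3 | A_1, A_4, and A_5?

Yes — A_2 and A_3 are d-separated given {A_1, A_4, A_5}.

There are 2 undirected paths between A_2 and A_3; checking each against the conditioning set {A_1, A_4, A_5}:
  1. A_2 ← A_1 → A_3 — A_1:fork[blocks] ⇒ blocked
  2. A_2 → A_4 → A_5 ← A_3 — A_4:chain[blocks]; A_5:collider[open] ⇒ blocked
Since every path is blocked, d-separation holds.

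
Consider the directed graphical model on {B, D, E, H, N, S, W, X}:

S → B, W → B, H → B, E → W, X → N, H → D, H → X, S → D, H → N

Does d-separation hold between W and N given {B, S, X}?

No — W and N are not d-separated given {B, S, X}.

We examine all 4 paths between W and N:
Path 1: W → B ← H → N
  B is a collider and B is conditioned on, which opens it; H is a fork and H is not conditioned on — no node blocks this path, so it is active.
Path 2: W → B ← H → X → N
  X is a chain here and X is conditioned on, so the path is blocked at X.
Path 3: W → B ← S → D ← H → N
  S is a fork here and S is conditioned on, so the path is blocked at S.
Path 4: W → B ← S → D ← H → X → N
  S is a fork here and S is conditioned on, so the path is blocked at S.
At least one path is unblocked, so d-separation fails.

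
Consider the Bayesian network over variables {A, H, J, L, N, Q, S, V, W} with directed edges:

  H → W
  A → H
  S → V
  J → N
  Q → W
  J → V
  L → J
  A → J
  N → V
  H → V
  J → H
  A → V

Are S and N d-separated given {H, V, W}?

Enumerating the 6 paths from S to N and testing each for blocking by {H, V, W}:
  1. S → V ← N — V:collider[open] ⇒ active
  2. S → V ← H ← J → N — V:collider[open]; H:chain[blocks]; J:fork[open] ⇒ blocked
  3. S → V ← H ← A → J → N — V:collider[open]; H:chain[blocks]; A:fork[open]; J:chain[open] ⇒ blocked
  4. S → V ← J → N — V:collider[open]; J:fork[open] ⇒ active
  5. S → V ← A → H ← J → N — V:collider[open]; A:fork[open]; H:collider[open]; J:fork[open] ⇒ active
  6. S → V ← A → J → N — V:collider[open]; A:fork[open]; J:chain[open] ⇒ active
Since the path S → V ← N is active, S and N are not d-separated given {H, V, W}.

No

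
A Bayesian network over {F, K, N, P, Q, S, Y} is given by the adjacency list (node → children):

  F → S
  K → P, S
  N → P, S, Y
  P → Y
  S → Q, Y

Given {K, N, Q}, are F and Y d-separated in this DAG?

No — F and Y are not d-separated given {K, N, Q}.

5 paths connect F and Y; each must be blocked for d-separation to hold:
Path 1: F → S ← N → Y
  N is a fork here and N is conditioned on, so the path is blocked at N.
Path 2: F → S ← N → P → Y
  N is a fork here and N is conditioned on, so the path is blocked at N.
Path 3: F → S → Y
  S is a chain and S is not conditioned on — no node blocks this path, so it is active.
Path 4: F → S ← K → P ← N → Y
  K is a fork here and K is conditioned on, so the path is blocked at K.
Path 5: F → S ← K → P → Y
  K is a fork here and K is conditioned on, so the path is blocked at K.
Because an active path exists, F and Y are not d-separated.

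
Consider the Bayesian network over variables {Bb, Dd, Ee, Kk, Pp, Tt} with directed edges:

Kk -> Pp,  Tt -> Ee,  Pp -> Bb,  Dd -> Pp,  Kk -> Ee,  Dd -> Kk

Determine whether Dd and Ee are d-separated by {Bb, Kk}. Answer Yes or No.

There are 2 undirected paths between Dd and Ee; checking each against the conditioning set {Bb, Kk}:
  1. Dd → Pp ← Kk → Ee — Pp:collider[open]; Kk:fork[blocks] ⇒ blocked
  2. Dd → Kk → Ee — Kk:chain[blocks] ⇒ blocked
Since every path is blocked, d-separation holds.

Yes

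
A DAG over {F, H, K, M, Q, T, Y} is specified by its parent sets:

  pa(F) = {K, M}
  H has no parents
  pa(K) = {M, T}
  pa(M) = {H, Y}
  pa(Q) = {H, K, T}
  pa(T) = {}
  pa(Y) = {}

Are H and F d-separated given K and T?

Enumerating the 6 paths from H to F and testing each for blocking by {K, T}:
Path 1: H → Q ← T → K → F
  Q is a collider here and neither Q nor any of its descendants is conditioned on, so the collider stays closed — the path is blocked at Q.
Path 2: H → Q ← T → K ← M → F
  Q is a collider here and neither Q nor any of its descendants is conditioned on, so the collider stays closed — the path is blocked at Q.
Path 3: H → Q ← K → F
  Q is a collider here and neither Q nor any of its descendants is conditioned on, so the collider stays closed — the path is blocked at Q.
Path 4: H → Q ← K ← M → F
  Q is a collider here and neither Q nor any of its descendants is conditioned on, so the collider stays closed — the path is blocked at Q.
Path 5: H → M → F
  M is a chain and M is not conditioned on — no node blocks this path, so it is active.
Path 6: H → M → K → F
  K is a chain here and K is conditioned on, so the path is blocked at K.
At least one path is unblocked, so d-separation fails.

No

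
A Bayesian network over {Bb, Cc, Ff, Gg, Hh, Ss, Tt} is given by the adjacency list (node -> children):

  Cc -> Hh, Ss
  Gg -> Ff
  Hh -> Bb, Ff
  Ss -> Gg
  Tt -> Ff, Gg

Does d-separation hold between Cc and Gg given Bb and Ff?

Enumerating the 3 paths from Cc to Gg and testing each for blocking by {Bb, Ff}:
Path 1: Cc → Ss → Gg
  Ss is a chain and Ss is not conditioned on — no node blocks this path, so it is active.
Path 2: Cc → Hh → Ff ← Gg
  Hh is a chain and Hh is not conditioned on; Ff is a collider and Ff is conditioned on, which opens it — no node blocks this path, so it is active.
Path 3: Cc → Hh → Ff ← Tt → Gg
  Hh is a chain and Hh is not conditioned on; Ff is a collider and Ff is conditioned on, which opens it; Tt is a fork and Tt is not conditioned on — no node blocks this path, so it is active.
Because an active path exists, Cc and Gg are not d-separated.

No — Cc and Gg are not d-separated given {Bb, Ff}.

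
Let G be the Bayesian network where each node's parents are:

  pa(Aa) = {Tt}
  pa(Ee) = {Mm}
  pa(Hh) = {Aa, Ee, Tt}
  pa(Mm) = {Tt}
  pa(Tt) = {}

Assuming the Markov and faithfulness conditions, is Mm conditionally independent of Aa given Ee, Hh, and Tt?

Yes

Enumerating the 4 paths from Mm to Aa and testing each for blocking by {Ee, Hh, Tt}:
Path 1: Mm ← Tt → Hh ← Aa
  Tt is a fork here and Tt is conditioned on, so the path is blocked at Tt.
Path 2: Mm ← Tt → Aa
  Tt is a fork here and Tt is conditioned on, so the path is blocked at Tt.
Path 3: Mm → Ee → Hh ← Tt → Aa
  Ee is a chain here and Ee is conditioned on, so the path is blocked at Ee.
Path 4: Mm → Ee → Hh ← Aa
  Ee is a chain here and Ee is conditioned on, so the path is blocked at Ee.
Every path is blocked, so Mm and Aa are d-separated given {Ee, Hh, Tt}.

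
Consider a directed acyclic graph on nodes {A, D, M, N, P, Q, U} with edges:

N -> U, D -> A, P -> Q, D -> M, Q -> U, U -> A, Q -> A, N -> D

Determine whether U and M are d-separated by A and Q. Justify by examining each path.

No

There are 3 undirected paths between U and M; checking each against the conditioning set {A, Q}:
Path 1: U ← Q → A ← D → M
  Q is a fork here and Q is conditioned on, so the path is blocked at Q.
Path 2: U → A ← D → M
  A is a collider and A is conditioned on, which opens it; D is a fork and D is not conditioned on — no node blocks this path, so it is active.
Path 3: U ← N → D → M
  N is a fork and N is not conditioned on; D is a chain and D is not conditioned on — no node blocks this path, so it is active.
Because an active path exists, U and M are not d-separated.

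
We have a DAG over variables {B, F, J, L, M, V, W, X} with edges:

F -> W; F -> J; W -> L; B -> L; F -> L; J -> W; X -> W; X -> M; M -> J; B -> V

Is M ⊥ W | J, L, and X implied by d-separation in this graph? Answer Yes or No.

4 paths connect M and W; each must be blocked for d-separation to hold:
  1. M → J → W — J:chain[blocks] ⇒ blocked
  2. M → J ← F → W — J:collider[open]; F:fork[open] ⇒ active
  3. M → J ← F → L ← W — J:collider[open]; F:fork[open]; L:collider[open] ⇒ active
  4. M ← X → W — X:fork[blocks] ⇒ blocked
Since the path M → J ← F → W is active, M and W are not d-separated given {J, L, X}.

No — M and W are not d-separated given {J, L, X}.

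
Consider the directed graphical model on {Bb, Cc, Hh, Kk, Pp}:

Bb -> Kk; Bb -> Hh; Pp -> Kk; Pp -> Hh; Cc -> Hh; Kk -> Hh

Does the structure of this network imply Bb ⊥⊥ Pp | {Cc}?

Yes

4 paths connect Bb and Pp; each must be blocked for d-separation to hold:
  1. Bb → Kk ← Pp — Kk:collider[blocks] ⇒ blocked
  2. Bb → Kk → Hh ← Pp — Kk:chain[open]; Hh:collider[blocks] ⇒ blocked
  3. Bb → Hh ← Pp — Hh:collider[blocks] ⇒ blocked
  4. Bb → Hh ← Kk ← Pp — Hh:collider[blocks]; Kk:chain[open] ⇒ blocked
Since every path is blocked, d-separation holds.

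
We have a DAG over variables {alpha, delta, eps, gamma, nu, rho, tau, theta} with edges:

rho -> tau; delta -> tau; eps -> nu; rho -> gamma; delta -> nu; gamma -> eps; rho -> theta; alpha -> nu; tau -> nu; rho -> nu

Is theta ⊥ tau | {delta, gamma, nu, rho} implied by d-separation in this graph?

Yes

We examine all 5 paths between theta and tau:
Path 1: theta ← rho → gamma → eps → nu ← tau
  rho is a fork here and rho is conditioned on, so the path is blocked at rho.
Path 2: theta ← rho → gamma → eps → nu ← delta → tau
  rho is a fork here and rho is conditioned on, so the path is blocked at rho.
Path 3: theta ← rho → tau
  rho is a fork here and rho is conditioned on, so the path is blocked at rho.
Path 4: theta ← rho → nu ← tau
  rho is a fork here and rho is conditioned on, so the path is blocked at rho.
Path 5: theta ← rho → nu ← delta → tau
  rho is a fork here and rho is conditioned on, so the path is blocked at rho.
Since every path is blocked, d-separation holds.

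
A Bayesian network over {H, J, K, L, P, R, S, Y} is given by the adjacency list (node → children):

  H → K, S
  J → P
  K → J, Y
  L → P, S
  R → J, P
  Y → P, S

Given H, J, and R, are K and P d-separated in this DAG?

No

There are 6 undirected paths between K and P; checking each against the conditioning set {H, J, R}:
  1. K → Y → S ← L → P — Y:chain[open]; S:collider[blocks]; L:fork[open] ⇒ blocked
  2. K → Y → P — Y:chain[open] ⇒ active
  3. K → J → P — J:chain[blocks] ⇒ blocked
  4. K → J ← R → P — J:collider[open]; R:fork[blocks] ⇒ blocked
  5. K ← H → S ← Y → P — H:fork[blocks]; S:collider[blocks]; Y:fork[open] ⇒ blocked
  6. K ← H → S ← L → P — H:fork[blocks]; S:collider[blocks]; L:fork[open] ⇒ blocked
Since the path K → Y → P is active, K and P are not d-separated given {H, J, R}.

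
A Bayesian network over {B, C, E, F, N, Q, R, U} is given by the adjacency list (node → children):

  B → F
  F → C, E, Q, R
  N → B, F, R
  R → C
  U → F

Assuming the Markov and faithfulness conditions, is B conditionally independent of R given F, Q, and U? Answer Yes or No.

No

There are 6 undirected paths between B and R; checking each against the conditioning set {F, Q, U}:
Path 1: B ← N → R
  N is a fork and N is not conditioned on — no node blocks this path, so it is active.
Path 2: B ← N → F → R
  F is a chain here and F is conditioned on, so the path is blocked at F.
Path 3: B ← N → F → C ← R
  F is a chain here and F is conditioned on, so the path is blocked at F.
Path 4: B → F ← N → R
  F is a collider and F is conditioned on, which opens it; N is a fork and N is not conditioned on — no node blocks this path, so it is active.
Path 5: B → F → R
  F is a chain here and F is conditioned on, so the path is blocked at F.
Path 6: B → F → C ← R
  F is a chain here and F is conditioned on, so the path is blocked at F.
Since the path B ← N → R is active, B and R are not d-separated given {F, Q, U}.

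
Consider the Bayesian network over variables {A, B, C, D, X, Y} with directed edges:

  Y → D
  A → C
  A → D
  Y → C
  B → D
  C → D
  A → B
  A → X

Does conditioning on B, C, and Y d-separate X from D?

No — X and D are not d-separated given {B, C, Y}.

There are 4 undirected paths between X and D; checking each against the conditioning set {B, C, Y}:
  1. X ← A → C ← Y → D — A:fork[open]; C:collider[open]; Y:fork[blocks] ⇒ blocked
  2. X ← A → C → D — A:fork[open]; C:chain[blocks] ⇒ blocked
  3. X ← A → B → D — A:fork[open]; B:chain[blocks] ⇒ blocked
  4. X ← A → D — A:fork[open] ⇒ active
At least one path is unblocked, so d-separation fails.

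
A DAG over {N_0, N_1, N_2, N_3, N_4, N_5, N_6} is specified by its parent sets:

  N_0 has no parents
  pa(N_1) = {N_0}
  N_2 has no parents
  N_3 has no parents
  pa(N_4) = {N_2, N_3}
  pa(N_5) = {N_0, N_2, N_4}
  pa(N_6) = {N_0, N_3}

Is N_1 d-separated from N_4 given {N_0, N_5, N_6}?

We examine all 3 paths between N_1 and N_4:
  1. N_1 ← N_0 → N_6 ← N_3 → N_4 — N_0:fork[blocks]; N_6:collider[open]; N_3:fork[open] ⇒ blocked
  2. N_1 ← N_0 → N_5 ← N_4 — N_0:fork[blocks]; N_5:collider[open] ⇒ blocked
  3. N_1 ← N_0 → N_5 ← N_2 → N_4 — N_0:fork[blocks]; N_5:collider[open]; N_2:fork[open] ⇒ blocked
Every path is blocked, so N_1 and N_4 are d-separated given {N_0, N_5, N_6}.

Yes — N_1 and N_4 are d-separated given {N_0, N_5, N_6}.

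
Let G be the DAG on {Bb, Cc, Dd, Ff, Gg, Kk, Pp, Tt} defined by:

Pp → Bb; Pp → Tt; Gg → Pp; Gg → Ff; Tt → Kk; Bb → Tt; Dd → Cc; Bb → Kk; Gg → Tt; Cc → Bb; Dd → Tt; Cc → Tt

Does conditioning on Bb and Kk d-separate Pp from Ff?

Enumerating the 6 paths from Pp to Ff and testing each for blocking by {Bb, Kk}:
Path 1: Pp → Tt ← Gg → Ff
  Tt is a collider and its descendant Kk is conditioned on, which opens it; Gg is a fork and Gg is not conditioned on — no node blocks this path, so it is active.
Path 2: Pp → Bb → Tt ← Gg → Ff
  Bb is a chain here and Bb is conditioned on, so the path is blocked at Bb.
Path 3: Pp → Bb ← Cc → Tt ← Gg → Ff
  Bb is a collider and Bb is conditioned on, which opens it; Cc is a fork and Cc is not conditioned on; Tt is a collider and its descendant Kk is conditioned on, which opens it; Gg is a fork and Gg is not conditioned on — no node blocks this path, so it is active.
Path 4: Pp → Bb ← Cc ← Dd → Tt ← Gg → Ff
  Bb is a collider and Bb is conditioned on, which opens it; Cc is a chain and Cc is not conditioned on; Dd is a fork and Dd is not conditioned on; Tt is a collider and its descendant Kk is conditioned on, which opens it; Gg is a fork and Gg is not conditioned on — no node blocks this path, so it is active.
Path 5: Pp → Bb → Kk ← Tt ← Gg → Ff
  Bb is a chain here and Bb is conditioned on, so the path is blocked at Bb.
Path 6: Pp ← Gg → Ff
  Gg is a fork and Gg is not conditioned on — no node blocks this path, so it is active.
Because an active path exists, Pp and Ff are not d-separated.

No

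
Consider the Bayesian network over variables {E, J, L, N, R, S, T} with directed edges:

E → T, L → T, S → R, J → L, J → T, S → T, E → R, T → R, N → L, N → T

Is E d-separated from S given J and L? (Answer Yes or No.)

4 paths connect E and S; each must be blocked for d-separation to hold:
  1. E → T ← S — T:collider[blocks] ⇒ blocked
  2. E → T → R ← S — T:chain[open]; R:collider[blocks] ⇒ blocked
  3. E → R ← S — R:collider[blocks] ⇒ blocked
  4. E → R ← T ← S — R:collider[blocks]; T:chain[open] ⇒ blocked
All paths are blocked; E ⊥ S | {J, L} holds.

Yes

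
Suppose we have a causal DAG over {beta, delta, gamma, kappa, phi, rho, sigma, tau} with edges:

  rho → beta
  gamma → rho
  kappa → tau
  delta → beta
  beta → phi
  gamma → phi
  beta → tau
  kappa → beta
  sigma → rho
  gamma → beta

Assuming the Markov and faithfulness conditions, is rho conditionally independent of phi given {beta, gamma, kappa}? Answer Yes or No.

Yes

Enumerating the 4 paths from rho to phi and testing each for blocking by {beta, gamma, kappa}:
Path 1: rho → beta → phi
  beta is a chain here and beta is conditioned on, so the path is blocked at beta.
Path 2: rho → beta ← gamma → phi
  gamma is a fork here and gamma is conditioned on, so the path is blocked at gamma.
Path 3: rho ← gamma → beta → phi
  gamma is a fork here and gamma is conditioned on, so the path is blocked at gamma.
Path 4: rho ← gamma → phi
  gamma is a fork here and gamma is conditioned on, so the path is blocked at gamma.
All paths are blocked; rho ⊥ phi | {beta, gamma, kappa} holds.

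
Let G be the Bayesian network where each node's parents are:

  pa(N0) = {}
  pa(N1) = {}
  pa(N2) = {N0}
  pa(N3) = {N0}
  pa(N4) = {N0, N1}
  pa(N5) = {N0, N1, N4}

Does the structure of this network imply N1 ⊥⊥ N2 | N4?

No

4 paths connect N1 and N2; each must be blocked for d-separation to hold:
Path 1: N1 → N5 ← N4 ← N0 → N2
  N5 is a collider here and neither N5 nor any of its descendants is conditioned on, so the collider stays closed — the path is blocked at N5.
Path 2: N1 → N5 ← N0 → N2
  N5 is a collider here and neither N5 nor any of its descendants is conditioned on, so the collider stays closed — the path is blocked at N5.
Path 3: N1 → N4 → N5 ← N0 → N2
  N4 is a chain here and N4 is conditioned on, so the path is blocked at N4.
Path 4: N1 → N4 ← N0 → N2
  N4 is a collider and N4 is conditioned on, which opens it; N0 is a fork and N0 is not conditioned on — no node blocks this path, so it is active.
Since the path N1 → N4 ← N0 → N2 is active, N1 and N2 are not d-separated given {N4}.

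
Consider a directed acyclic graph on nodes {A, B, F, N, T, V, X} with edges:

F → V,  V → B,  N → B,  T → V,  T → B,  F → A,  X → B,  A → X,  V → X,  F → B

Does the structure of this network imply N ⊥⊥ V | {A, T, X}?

We examine all 6 paths between N and V:
Path 1: N → B ← V
  B is a collider here and neither B nor any of its descendants is conditioned on, so the collider stays closed — the path is blocked at B.
Path 2: N → B ← F → A → X ← V
  B is a collider here and neither B nor any of its descendants is conditioned on, so the collider stays closed — the path is blocked at B.
Path 3: N → B ← F → V
  B is a collider here and neither B nor any of its descendants is conditioned on, so the collider stays closed — the path is blocked at B.
Path 4: N → B ← T → V
  B is a collider here and neither B nor any of its descendants is conditioned on, so the collider stays closed — the path is blocked at B.
Path 5: N → B ← X ← A ← F → V
  B is a collider here and neither B nor any of its descendants is conditioned on, so the collider stays closed — the path is blocked at B.
Path 6: N → B ← X ← V
  B is a collider here and neither B nor any of its descendants is conditioned on, so the collider stays closed — the path is blocked at B.
Since every path is blocked, d-separation holds.

Yes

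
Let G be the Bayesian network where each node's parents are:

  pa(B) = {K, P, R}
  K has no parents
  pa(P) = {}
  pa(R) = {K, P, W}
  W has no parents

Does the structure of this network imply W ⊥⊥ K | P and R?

3 paths connect W and K; each must be blocked for d-separation to hold:
Path 1: W → R ← P → B ← K
  P is a fork here and P is conditioned on, so the path is blocked at P.
Path 2: W → R → B ← K
  R is a chain here and R is conditioned on, so the path is blocked at R.
Path 3: W → R ← K
  R is a collider and R is conditioned on, which opens it — no node blocks this path, so it is active.
Because an active path exists, W and K are not d-separated.

No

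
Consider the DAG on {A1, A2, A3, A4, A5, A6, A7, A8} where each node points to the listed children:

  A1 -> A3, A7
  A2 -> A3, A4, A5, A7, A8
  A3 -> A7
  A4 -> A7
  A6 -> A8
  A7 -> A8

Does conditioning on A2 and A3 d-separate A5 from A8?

Yes

Enumerating the 5 paths from A5 to A8 and testing each for blocking by {A2, A3}:
Path 1: A5 ← A2 → A3 ← A1 → A7 → A8
  A2 is a fork here and A2 is conditioned on, so the path is blocked at A2.
Path 2: A5 ← A2 → A3 → A7 → A8
  A2 is a fork here and A2 is conditioned on, so the path is blocked at A2.
Path 3: A5 ← A2 → A8
  A2 is a fork here and A2 is conditioned on, so the path is blocked at A2.
Path 4: A5 ← A2 → A4 → A7 → A8
  A2 is a fork here and A2 is conditioned on, so the path is blocked at A2.
Path 5: A5 ← A2 → A7 → A8
  A2 is a fork here and A2 is conditioned on, so the path is blocked at A2.
Since every path is blocked, d-separation holds.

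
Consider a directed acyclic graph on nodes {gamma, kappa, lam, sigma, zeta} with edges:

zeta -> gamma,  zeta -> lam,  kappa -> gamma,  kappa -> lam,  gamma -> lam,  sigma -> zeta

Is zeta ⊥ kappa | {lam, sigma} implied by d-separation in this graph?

No

4 paths connect zeta and kappa; each must be blocked for d-separation to hold:
  1. zeta → gamma ← kappa — gamma:collider[open] ⇒ active
  2. zeta → gamma → lam ← kappa — gamma:chain[open]; lam:collider[open] ⇒ active
  3. zeta → lam ← kappa — lam:collider[open] ⇒ active
  4. zeta → lam ← gamma ← kappa — lam:collider[open]; gamma:chain[open] ⇒ active
At least one path is unblocked, so d-separation fails.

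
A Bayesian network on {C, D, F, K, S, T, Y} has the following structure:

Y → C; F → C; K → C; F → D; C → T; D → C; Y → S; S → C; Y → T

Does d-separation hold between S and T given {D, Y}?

No — S and T are not d-separated given {D, Y}.

We examine all 4 paths between S and T:
  1. S ← Y → C → T — Y:fork[blocks]; C:chain[open] ⇒ blocked
  2. S ← Y → T — Y:fork[blocks] ⇒ blocked
  3. S → C ← Y → T — C:collider[blocks]; Y:fork[blocks] ⇒ blocked
  4. S → C → T — C:chain[open] ⇒ active
At least one path is unblocked, so d-separation fails.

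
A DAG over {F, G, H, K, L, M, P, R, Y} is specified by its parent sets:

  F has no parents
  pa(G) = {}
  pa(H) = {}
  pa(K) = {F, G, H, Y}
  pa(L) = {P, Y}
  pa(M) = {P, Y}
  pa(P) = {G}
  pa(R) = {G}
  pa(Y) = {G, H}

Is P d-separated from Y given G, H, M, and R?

We examine all 5 paths between P and Y:
  1. P → M ← Y — M:collider[open] ⇒ active
  2. P ← G → Y — G:fork[blocks] ⇒ blocked
  3. P ← G → K ← H → Y — G:fork[blocks]; K:collider[blocks]; H:fork[blocks] ⇒ blocked
  4. P ← G → K ← Y — G:fork[blocks]; K:collider[blocks] ⇒ blocked
  5. P → L ← Y — L:collider[blocks] ⇒ blocked
At least one path is unblocked, so d-separation fails.

No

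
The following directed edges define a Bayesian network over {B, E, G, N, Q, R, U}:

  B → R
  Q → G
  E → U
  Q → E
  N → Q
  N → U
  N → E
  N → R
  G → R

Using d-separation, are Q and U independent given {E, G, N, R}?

Yes

We examine all 6 paths between Q and U:
  1. Q ← N → U — N:fork[blocks] ⇒ blocked
  2. Q ← N → E → U — N:fork[blocks]; E:chain[blocks] ⇒ blocked
  3. Q → E ← N → U — E:collider[open]; N:fork[blocks] ⇒ blocked
  4. Q → E → U — E:chain[blocks] ⇒ blocked
  5. Q → G → R ← N → U — G:chain[blocks]; R:collider[open]; N:fork[blocks] ⇒ blocked
  6. Q → G → R ← N → E → U — G:chain[blocks]; R:collider[open]; N:fork[blocks]; E:chain[blocks] ⇒ blocked
All paths are blocked; Q ⊥ U | {E, G, N, R} holds.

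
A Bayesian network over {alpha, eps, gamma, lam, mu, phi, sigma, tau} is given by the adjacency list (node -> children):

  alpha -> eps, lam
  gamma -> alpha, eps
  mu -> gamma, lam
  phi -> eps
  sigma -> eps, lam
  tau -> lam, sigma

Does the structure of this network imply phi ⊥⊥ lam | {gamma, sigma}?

6 paths connect phi and lam; each must be blocked for d-separation to hold:
Path 1: phi → eps ← alpha → lam
  eps is a collider here and neither eps nor any of its descendants is conditioned on, so the collider stays closed — the path is blocked at eps.
Path 2: phi → eps ← alpha ← gamma ← mu → lam
  eps is a collider here and neither eps nor any of its descendants is conditioned on, so the collider stays closed — the path is blocked at eps.
Path 3: phi → eps ← sigma → lam
  eps is a collider here and neither eps nor any of its descendants is conditioned on, so the collider stays closed — the path is blocked at eps.
Path 4: phi → eps ← sigma ← tau → lam
  eps is a collider here and neither eps nor any of its descendants is conditioned on, so the collider stays closed — the path is blocked at eps.
Path 5: phi → eps ← gamma → alpha → lam
  eps is a collider here and neither eps nor any of its descendants is conditioned on, so the collider stays closed — the path is blocked at eps.
Path 6: phi → eps ← gamma ← mu → lam
  eps is a collider here and neither eps nor any of its descendants is conditioned on, so the collider stays closed — the path is blocked at eps.
Since every path is blocked, d-separation holds.

Yes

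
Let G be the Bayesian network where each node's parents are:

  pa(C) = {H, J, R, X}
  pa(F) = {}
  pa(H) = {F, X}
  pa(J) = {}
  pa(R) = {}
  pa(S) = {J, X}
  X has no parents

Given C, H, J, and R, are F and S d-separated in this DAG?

Enumerating the 4 paths from F to S and testing each for blocking by {C, H, J, R}:
Path 1: F → H ← X → C ← J → S
  J is a fork here and J is conditioned on, so the path is blocked at J.
Path 2: F → H ← X → S
  H is a collider and H is conditioned on, which opens it; X is a fork and X is not conditioned on — no node blocks this path, so it is active.
Path 3: F → H → C ← J → S
  H is a chain here and H is conditioned on, so the path is blocked at H.
Path 4: F → H → C ← X → S
  H is a chain here and H is conditioned on, so the path is blocked at H.
Because an active path exists, F and S are not d-separated.

No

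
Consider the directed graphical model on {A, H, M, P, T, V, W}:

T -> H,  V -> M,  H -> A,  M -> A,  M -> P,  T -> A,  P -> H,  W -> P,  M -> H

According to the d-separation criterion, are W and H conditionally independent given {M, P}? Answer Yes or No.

4 paths connect W and H; each must be blocked for d-separation to hold:
Path 1: W → P ← M → A ← H
  M is a fork here and M is conditioned on, so the path is blocked at M.
Path 2: W → P ← M → A ← T → H
  M is a fork here and M is conditioned on, so the path is blocked at M.
Path 3: W → P ← M → H
  M is a fork here and M is conditioned on, so the path is blocked at M.
Path 4: W → P → H
  P is a chain here and P is conditioned on, so the path is blocked at P.
Every path is blocked, so W and H are d-separated given {M, P}.

Yes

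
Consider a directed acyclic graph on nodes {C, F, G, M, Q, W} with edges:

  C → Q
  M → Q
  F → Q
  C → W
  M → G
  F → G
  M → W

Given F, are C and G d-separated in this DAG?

Yes — C and G are d-separated given {F}.

4 paths connect C and G; each must be blocked for d-separation to hold:
Path 1: C → Q ← F → G
  Q is a collider here and neither Q nor any of its descendants is conditioned on, so the collider stays closed — the path is blocked at Q.
Path 2: C → Q ← M → G
  Q is a collider here and neither Q nor any of its descendants is conditioned on, so the collider stays closed — the path is blocked at Q.
Path 3: C → W ← M → Q ← F → G
  W is a collider here and neither W nor any of its descendants is conditioned on, so the collider stays closed — the path is blocked at W.
Path 4: C → W ← M → G
  W is a collider here and neither W nor any of its descendants is conditioned on, so the collider stays closed — the path is blocked at W.
Every path is blocked, so C and G are d-separated given {F}.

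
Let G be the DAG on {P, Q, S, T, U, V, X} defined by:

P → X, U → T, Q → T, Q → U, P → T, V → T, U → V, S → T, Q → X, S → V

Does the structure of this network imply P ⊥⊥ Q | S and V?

We examine all 5 paths between P and Q:
Path 1: P → T ← U ← Q
  T is a collider here and neither T nor any of its descendants is conditioned on, so the collider stays closed — the path is blocked at T.
Path 2: P → T ← V ← U ← Q
  T is a collider here and neither T nor any of its descendants is conditioned on, so the collider stays closed — the path is blocked at T.
Path 3: P → T ← Q
  T is a collider here and neither T nor any of its descendants is conditioned on, so the collider stays closed — the path is blocked at T.
Path 4: P → T ← S → V ← U ← Q
  T is a collider here and neither T nor any of its descendants is conditioned on, so the collider stays closed — the path is blocked at T.
Path 5: P → X ← Q
  X is a collider here and neither X nor any of its descendants is conditioned on, so the collider stays closed — the path is blocked at X.
Every path is blocked, so P and Q are d-separated given {S, V}.

Yes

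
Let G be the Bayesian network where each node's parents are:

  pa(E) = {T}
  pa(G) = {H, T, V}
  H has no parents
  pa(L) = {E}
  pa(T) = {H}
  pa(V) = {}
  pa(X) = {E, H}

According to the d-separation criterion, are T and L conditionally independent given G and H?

No

3 paths connect T and L; each must be blocked for d-separation to hold:
Path 1: T → G ← H → X ← E → L
  H is a fork here and H is conditioned on, so the path is blocked at H.
Path 2: T → E → L
  E is a chain and E is not conditioned on — no node blocks this path, so it is active.
Path 3: T ← H → X ← E → L
  H is a fork here and H is conditioned on, so the path is blocked at H.
Because an active path exists, T and L are not d-separated.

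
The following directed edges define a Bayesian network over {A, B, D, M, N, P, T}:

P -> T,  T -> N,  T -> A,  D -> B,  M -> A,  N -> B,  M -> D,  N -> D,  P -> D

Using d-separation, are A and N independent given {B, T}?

No

Enumerating the 6 paths from A to N and testing each for blocking by {B, T}:
  1. A ← M → D ← P → T → N — M:fork[open]; D:collider[open]; P:fork[open]; T:chain[blocks] ⇒ blocked
  2. A ← M → D ← N — M:fork[open]; D:collider[open] ⇒ active
  3. A ← M → D → B ← N — M:fork[open]; D:chain[open]; B:collider[open] ⇒ active
  4. A ← T ← P → D ← N — T:chain[blocks]; P:fork[open]; D:collider[open] ⇒ blocked
  5. A ← T ← P → D → B ← N — T:chain[blocks]; P:fork[open]; D:chain[open]; B:collider[open] ⇒ blocked
  6. A ← T → N — T:fork[blocks] ⇒ blocked
Since the path A ← M → D ← N is active, A and N are not d-separated given {B, T}.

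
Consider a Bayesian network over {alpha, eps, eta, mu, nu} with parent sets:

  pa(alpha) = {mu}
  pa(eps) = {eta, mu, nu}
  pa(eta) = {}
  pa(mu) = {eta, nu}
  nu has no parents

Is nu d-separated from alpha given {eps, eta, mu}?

Yes

Enumerating the 3 paths from nu to alpha and testing each for blocking by {eps, eta, mu}:
Path 1: nu → mu → alpha
  mu is a chain here and mu is conditioned on, so the path is blocked at mu.
Path 2: nu → eps ← mu → alpha
  mu is a fork here and mu is conditioned on, so the path is blocked at mu.
Path 3: nu → eps ← eta → mu → alpha
  eta is a fork here and eta is conditioned on, so the path is blocked at eta.
Every path is blocked, so nu and alpha are d-separated given {eps, eta, mu}.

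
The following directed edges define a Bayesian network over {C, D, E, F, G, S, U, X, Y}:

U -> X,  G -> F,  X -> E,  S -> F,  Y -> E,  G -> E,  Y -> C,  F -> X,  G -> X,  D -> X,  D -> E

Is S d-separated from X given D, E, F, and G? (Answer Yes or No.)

Yes

Enumerating the 4 paths from S to X and testing each for blocking by {D, E, F, G}:
Path 1: S → F → X
  F is a chain here and F is conditioned on, so the path is blocked at F.
Path 2: S → F ← G → X
  G is a fork here and G is conditioned on, so the path is blocked at G.
Path 3: S → F ← G → E ← X
  G is a fork here and G is conditioned on, so the path is blocked at G.
Path 4: S → F ← G → E ← D → X
  G is a fork here and G is conditioned on, so the path is blocked at G.
Every path is blocked, so S and X are d-separated given {D, E, F, G}.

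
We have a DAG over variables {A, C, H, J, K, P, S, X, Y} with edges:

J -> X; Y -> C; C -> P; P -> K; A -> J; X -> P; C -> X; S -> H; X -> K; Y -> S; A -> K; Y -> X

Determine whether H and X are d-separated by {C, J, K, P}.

We examine all 5 paths between H and X:
Path 1: H ← S ← Y → C → P ← X
  C is a chain here and C is conditioned on, so the path is blocked at C.
Path 2: H ← S ← Y → C → P → K ← A → J → X
  C is a chain here and C is conditioned on, so the path is blocked at C.
Path 3: H ← S ← Y → C → P → K ← X
  C is a chain here and C is conditioned on, so the path is blocked at C.
Path 4: H ← S ← Y → C → X
  C is a chain here and C is conditioned on, so the path is blocked at C.
Path 5: H ← S ← Y → X
  S is a chain and S is not conditioned on; Y is a fork and Y is not conditioned on — no node blocks this path, so it is active.
At least one path is unblocked, so d-separation fails.

No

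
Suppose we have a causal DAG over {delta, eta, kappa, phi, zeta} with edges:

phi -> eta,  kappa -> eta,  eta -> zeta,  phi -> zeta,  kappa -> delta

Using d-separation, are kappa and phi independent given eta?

No

2 paths connect kappa and phi; each must be blocked for d-separation to hold:
Path 1: kappa → eta ← phi
  eta is a collider and eta is conditioned on, which opens it — no node blocks this path, so it is active.
Path 2: kappa → eta → zeta ← phi
  eta is a chain here and eta is conditioned on, so the path is blocked at eta.
Because an active path exists, kappa and phi are not d-separated.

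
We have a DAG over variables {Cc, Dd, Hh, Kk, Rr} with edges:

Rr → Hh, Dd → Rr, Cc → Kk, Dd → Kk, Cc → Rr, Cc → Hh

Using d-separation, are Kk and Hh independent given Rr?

There are 4 undirected paths between Kk and Hh; checking each against the conditioning set {Rr}:
  1. Kk ← Cc → Hh — Cc:fork[open] ⇒ active
  2. Kk ← Cc → Rr → Hh — Cc:fork[open]; Rr:chain[blocks] ⇒ blocked
  3. Kk ← Dd → Rr → Hh — Dd:fork[open]; Rr:chain[blocks] ⇒ blocked
  4. Kk ← Dd → Rr ← Cc → Hh — Dd:fork[open]; Rr:collider[open]; Cc:fork[open] ⇒ active
At least one path is unblocked, so d-separation fails.

No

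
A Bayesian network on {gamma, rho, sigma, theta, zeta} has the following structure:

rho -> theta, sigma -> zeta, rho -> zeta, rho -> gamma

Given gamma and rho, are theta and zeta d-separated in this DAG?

The only undirected path from theta to zeta is:
  1. theta ← rho → zeta — rho:fork[blocks] ⇒ blocked
Every path is blocked, so theta and zeta are d-separated given {gamma, rho}.

Yes — theta and zeta are d-separated given {gamma, rho}.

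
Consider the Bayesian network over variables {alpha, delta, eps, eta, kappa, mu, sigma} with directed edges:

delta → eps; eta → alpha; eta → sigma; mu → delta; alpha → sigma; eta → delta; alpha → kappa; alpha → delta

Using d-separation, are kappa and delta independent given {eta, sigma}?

3 paths connect kappa and delta; each must be blocked for d-separation to hold:
Path 1: kappa ← alpha ← eta → delta
  eta is a fork here and eta is conditioned on, so the path is blocked at eta.
Path 2: kappa ← alpha → sigma ← eta → delta
  eta is a fork here and eta is conditioned on, so the path is blocked at eta.
Path 3: kappa ← alpha → delta
  alpha is a fork and alpha is not conditioned on — no node blocks this path, so it is active.
At least one path is unblocked, so d-separation fails.

No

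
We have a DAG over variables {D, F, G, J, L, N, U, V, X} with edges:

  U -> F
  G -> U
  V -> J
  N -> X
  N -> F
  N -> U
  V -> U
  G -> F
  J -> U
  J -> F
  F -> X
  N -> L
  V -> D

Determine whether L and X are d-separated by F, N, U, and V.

6 paths connect L and X; each must be blocked for d-separation to hold:
Path 1: L ← N → X
  N is a fork here and N is conditioned on, so the path is blocked at N.
Path 2: L ← N → U ← J → F → X
  N is a fork here and N is conditioned on, so the path is blocked at N.
Path 3: L ← N → U ← G → F → X
  N is a fork here and N is conditioned on, so the path is blocked at N.
Path 4: L ← N → U ← V → J → F → X
  N is a fork here and N is conditioned on, so the path is blocked at N.
Path 5: L ← N → U → F → X
  N is a fork here and N is conditioned on, so the path is blocked at N.
Path 6: L ← N → F → X
  N is a fork here and N is conditioned on, so the path is blocked at N.
Since every path is blocked, d-separation holds.

Yes — L and X are d-separated given {F, N, U, V}.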